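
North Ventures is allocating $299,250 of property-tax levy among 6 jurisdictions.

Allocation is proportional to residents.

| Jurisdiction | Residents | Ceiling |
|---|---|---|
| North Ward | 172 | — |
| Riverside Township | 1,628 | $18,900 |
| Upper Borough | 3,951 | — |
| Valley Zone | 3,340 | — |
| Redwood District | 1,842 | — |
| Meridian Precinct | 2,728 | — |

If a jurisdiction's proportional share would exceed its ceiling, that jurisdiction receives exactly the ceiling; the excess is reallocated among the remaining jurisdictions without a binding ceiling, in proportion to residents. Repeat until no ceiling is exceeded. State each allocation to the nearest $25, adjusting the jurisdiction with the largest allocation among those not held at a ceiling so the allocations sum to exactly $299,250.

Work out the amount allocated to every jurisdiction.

Sum of residents: 13,661.
Pro-rata shares before constraints: North Ward 3,767.73; Riverside Township 35,662.03; Upper Borough 86,548.33; Valley Zone 73,164.12; Redwood District 40,349.79; Meridian Precinct 59,758.00.
Cap binds for Riverside Township ($18,900); balance $280,350 reallocated over remaining residents 12,033.
Remaining shares: North Ward 4,007.33 → $4,000; Upper Borough 92,052.09 → $92,050; Valley Zone 77,816.75 → $77,825; Redwood District 42,915.71 → $42,925; Meridian Precinct 63,558.12 → $63,550.

North Ward: $4,000 · Riverside Township: $18,900 · Upper Borough: $92,050 · Valley Zone: $77,825 · Redwood District: $42,925 · Meridian Precinct: $63,550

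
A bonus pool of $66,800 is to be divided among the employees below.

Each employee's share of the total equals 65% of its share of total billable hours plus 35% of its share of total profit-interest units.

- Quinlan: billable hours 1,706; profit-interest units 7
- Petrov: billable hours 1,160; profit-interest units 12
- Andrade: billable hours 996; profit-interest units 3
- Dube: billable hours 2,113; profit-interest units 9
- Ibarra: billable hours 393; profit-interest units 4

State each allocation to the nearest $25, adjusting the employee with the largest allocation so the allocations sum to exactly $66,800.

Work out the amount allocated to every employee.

Quinlan: $16,300 | Petrov: $15,925 | Andrade: $8,800 | Dube: $20,425 | Ibarra: $5,350

Totals — billable hours 6,368, profit-interest units 35.
Composite weights (65% billable hours + 35% profit-interest units): Quinlan 0.2441; Petrov 0.2384; Andrade 0.1317; Dube 0.3057; Ibarra 0.0801.
Unrounded shares: Quinlan 16,308.31; Petrov 15,925.42; Andrade 8,795.19; Dube 20,419.42; Ibarra 5,351.66.
After rounding ($25): Quinlan $16,300; Petrov $15,925; Andrade $8,800; Dube $20,425; Ibarra $5,350. Sum = $66,800.
Sum already equals the total — no adjustment.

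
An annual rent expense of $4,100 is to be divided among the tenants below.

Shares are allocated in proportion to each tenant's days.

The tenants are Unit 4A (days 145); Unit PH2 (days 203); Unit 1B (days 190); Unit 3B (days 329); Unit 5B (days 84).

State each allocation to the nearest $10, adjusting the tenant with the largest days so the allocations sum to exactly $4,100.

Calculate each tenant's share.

Unit 4A: $630 · Unit PH2: $880 · Unit 1B: $820 · Unit 3B: $1,410 · Unit 5B: $360

Days total: 145 + 203 + 190 + 329 + 84 = 951.
Pro-rata amounts: Unit 4A 625.13; Unit PH2 875.18; Unit 1B 819.14; Unit 3B 1,418.40; Unit 5B 362.15.
Rounded to nearest $10: Unit 4A $630; Unit PH2 $880; Unit 1B $820; Unit 3B $1,420; Unit 5B $360. Sum = $4,110.
Difference $4,100 − $4,110 = −$10 applied to largest days (Unit 3B): Unit 3B becomes $1,410.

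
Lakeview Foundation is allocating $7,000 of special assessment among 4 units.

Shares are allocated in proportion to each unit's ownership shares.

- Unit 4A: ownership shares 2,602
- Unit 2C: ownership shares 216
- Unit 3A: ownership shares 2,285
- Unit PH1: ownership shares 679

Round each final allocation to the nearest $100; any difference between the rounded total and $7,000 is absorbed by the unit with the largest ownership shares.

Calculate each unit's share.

Unit 4A: $3,100 | Unit 2C: $300 | Unit 3A: $2,800 | Unit PH1: $800

Ownership shares total: 5,782.
Proportional shares: Unit 4A 2,602/5,782 × $7,000 = 3,150.12; Unit 2C 216/5,782 × $7,000 = 261.50; Unit 3A 2,285/5,782 × $7,000 = 2,766.34; Unit PH1 679/5,782 × $7,000 = 822.03.
After rounding ($100): Unit 4A $3,200; Unit 2C $300; Unit 3A $2,800; Unit PH1 $800. Sum = $7,100.
Difference $7,000 − $7,100 = −$100 applied to largest ownership shares (Unit 4A): Unit 4A becomes $3,100.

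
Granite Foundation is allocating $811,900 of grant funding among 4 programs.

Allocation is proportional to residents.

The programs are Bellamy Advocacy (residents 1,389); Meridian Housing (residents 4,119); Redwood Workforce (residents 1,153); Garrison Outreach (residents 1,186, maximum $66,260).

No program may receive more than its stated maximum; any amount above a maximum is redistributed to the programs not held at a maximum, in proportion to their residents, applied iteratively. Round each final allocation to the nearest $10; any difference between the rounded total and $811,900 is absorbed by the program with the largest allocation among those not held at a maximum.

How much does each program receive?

Residents total: 7,847.
Pro-rata shares before constraints: Bellamy Advocacy 143,714.68; Meridian Housing 426,177.66; Redwood Workforce 119,296.64; Garrison Outreach 122,711.02.
Capped: Garrison Outreach ($66,260); balance $745,640 reallocated over remaining residents 6,661.
Remaining shares: Bellamy Advocacy 155,486.26 → $155,490; Meridian Housing 461,085.60 → $461,090; Redwood Workforce 129,068.15 → $129,070.
Rounding difference −$10 applied to Meridian Housing → $461,080.

Bellamy Advocacy: $155,490 | Meridian Housing: $461,080 | Redwood Workforce: $129,070 | Garrison Outreach: $66,260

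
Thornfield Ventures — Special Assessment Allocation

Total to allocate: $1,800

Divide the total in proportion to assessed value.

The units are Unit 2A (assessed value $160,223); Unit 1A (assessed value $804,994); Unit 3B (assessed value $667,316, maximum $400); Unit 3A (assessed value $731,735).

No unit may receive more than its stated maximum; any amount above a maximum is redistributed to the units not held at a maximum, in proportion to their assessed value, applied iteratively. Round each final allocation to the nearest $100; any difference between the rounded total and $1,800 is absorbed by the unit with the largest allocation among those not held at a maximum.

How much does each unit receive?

Unit 2A: $100 | Unit 1A: $700 | Unit 3B: $400 | Unit 3A: $600

Combined assessed value = 2,364,268.
Unconstrained shares: Unit 2A 121.98; Unit 1A 612.87; Unit 3B 508.05; Unit 3A 557.10.
Held at cap: Unit 3B ($400); remaining pool $1,400 reallocated over remaining assessed value 1,696,952.
Shares after redistribution: Unit 2A 132.19 → $100; Unit 1A 664.13 → $700; Unit 3A 603.69 → $600.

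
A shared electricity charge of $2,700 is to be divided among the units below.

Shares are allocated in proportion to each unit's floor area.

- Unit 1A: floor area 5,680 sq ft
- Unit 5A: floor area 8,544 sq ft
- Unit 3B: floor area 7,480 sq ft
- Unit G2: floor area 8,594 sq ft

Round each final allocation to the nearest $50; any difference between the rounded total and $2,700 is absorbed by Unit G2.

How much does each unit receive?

Floor area total: 30,298.
Unrounded shares: Unit 1A 5,680/30,298 × $2,700 = 506.17; Unit 5A 8,544/30,298 × $2,700 = 761.40; Unit 3B 7,480/30,298 × $2,700 = 666.58; Unit G2 8,594/30,298 × $2,700 = 765.85.
After rounding ($50): Unit 1A $500; Unit 5A $750; Unit 3B $650; Unit G2 $750. Sum = $2,650.
Difference $2,700 − $2,650 = +$50 applied to Unit G2: Unit G2 becomes $800.

Unit 1A: $500; Unit 5A: $750; Unit 3B: $650; Unit G2: $800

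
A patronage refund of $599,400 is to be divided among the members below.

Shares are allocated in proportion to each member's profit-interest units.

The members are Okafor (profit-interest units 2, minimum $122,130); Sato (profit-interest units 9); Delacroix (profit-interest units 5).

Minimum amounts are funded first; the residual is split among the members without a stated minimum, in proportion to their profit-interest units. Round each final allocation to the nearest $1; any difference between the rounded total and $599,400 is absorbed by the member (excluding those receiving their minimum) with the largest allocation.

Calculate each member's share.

Guaranteed amounts: Okafor $122,130. Remaining pool $477,270.
Remaining pool split over remaining profit-interest units 14: Sato 306,816.43 → $306,816; Delacroix 170,453.57 → $170,454.

Okafor: $122,130; Sato: $306,816; Delacroix: $170,454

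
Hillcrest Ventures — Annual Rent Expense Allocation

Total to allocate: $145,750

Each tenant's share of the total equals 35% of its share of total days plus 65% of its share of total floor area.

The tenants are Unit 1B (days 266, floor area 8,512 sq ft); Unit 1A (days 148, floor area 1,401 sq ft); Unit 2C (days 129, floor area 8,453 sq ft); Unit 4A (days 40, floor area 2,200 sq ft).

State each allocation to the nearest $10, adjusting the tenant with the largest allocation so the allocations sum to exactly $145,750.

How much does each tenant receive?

Totals — days 583, floor area 20,566.
Composite weights (35% days + 65% floor area): Unit 1B 0.4287; Unit 1A 0.1331; Unit 2C 0.3446; Unit 4A 0.0935.
Proportional shares: Unit 1B 62,485.62; Unit 1A 19,403.72; Unit 2C 50,226.34; Unit 4A 13,634.32.
Rounded to nearest $10: Unit 1B $62,490; Unit 1A $19,400; Unit 2C $50,230; Unit 4A $13,630. Sum = $145,750.
Rounded total matches; no reconciliation needed.

Unit 1B: $62,490; Unit 1A: $19,400; Unit 2C: $50,230; Unit 4A: $13,630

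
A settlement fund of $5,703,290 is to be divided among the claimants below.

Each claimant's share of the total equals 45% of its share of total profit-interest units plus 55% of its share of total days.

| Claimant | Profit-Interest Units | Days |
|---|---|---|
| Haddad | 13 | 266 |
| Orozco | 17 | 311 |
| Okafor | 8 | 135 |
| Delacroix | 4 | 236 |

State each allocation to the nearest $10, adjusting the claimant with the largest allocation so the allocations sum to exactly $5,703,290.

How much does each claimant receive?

Haddad: $1,674,550 · Orozco: $2,067,870 · Okafor: $935,550 · Delacroix: $1,025,320

Profit-interest units total 42; days total 948.
Composite weights (45% profit-interest units + 55% days): Haddad 0.2936; Orozco 0.3626; Okafor 0.1640; Delacroix 0.1798.
Raw shares: Haddad 1,674,546.45; Orozco 2,067,872.35; Okafor 935,550.98; Delacroix 1,025,320.22.
Rounded to nearest $10: Haddad $1,674,550; Orozco $2,067,870; Okafor $935,550; Delacroix $1,025,320. Sum = $5,703,290.
Rounded total matches; no reconciliation needed.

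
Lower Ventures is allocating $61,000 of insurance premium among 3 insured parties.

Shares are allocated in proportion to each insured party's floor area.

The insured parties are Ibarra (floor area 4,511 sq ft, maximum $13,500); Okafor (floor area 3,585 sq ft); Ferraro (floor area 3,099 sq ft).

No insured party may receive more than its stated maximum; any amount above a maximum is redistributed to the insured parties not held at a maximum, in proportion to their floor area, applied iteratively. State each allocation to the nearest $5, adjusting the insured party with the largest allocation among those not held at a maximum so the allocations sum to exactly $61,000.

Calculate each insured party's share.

Ibarra: $13,500 · Okafor: $25,475 · Ferraro: $22,025

Floor area total: 11,195.
Unconstrained shares: Ibarra 24,579.81; Okafor 19,534.17; Ferraro 16,886.02.
Held at cap: Ibarra ($13,500); balance $47,500 reallocated over remaining floor area 6,684.
Shares after redistribution: Okafor 25,476.89 → $25,475; Ferraro 22,023.11 → $22,025.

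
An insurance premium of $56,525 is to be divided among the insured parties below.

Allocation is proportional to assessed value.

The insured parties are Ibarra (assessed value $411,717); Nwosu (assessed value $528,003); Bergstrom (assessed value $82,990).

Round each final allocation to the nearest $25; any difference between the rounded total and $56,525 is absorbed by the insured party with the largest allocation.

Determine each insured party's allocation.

Assessed value total: 1,022,710.
Proportional shares: Ibarra 411,717/1,022,710 × $56,525 = 22,755.53; Nwosu 528,003/1,022,710 × $56,525 = 29,182.63; Bergstrom 82,990/1,022,710 × $56,525 = 4,586.84.
Rounded to nearest $25: Ibarra $22,750; Nwosu $29,175; Bergstrom $4,575. Sum = $56,500.
Difference $56,525 − $56,500 = +$25 applied to largest allocation (Nwosu): Nwosu becomes $29,200.

Ibarra: $22,750; Nwosu: $29,200; Bergstrom: $4,575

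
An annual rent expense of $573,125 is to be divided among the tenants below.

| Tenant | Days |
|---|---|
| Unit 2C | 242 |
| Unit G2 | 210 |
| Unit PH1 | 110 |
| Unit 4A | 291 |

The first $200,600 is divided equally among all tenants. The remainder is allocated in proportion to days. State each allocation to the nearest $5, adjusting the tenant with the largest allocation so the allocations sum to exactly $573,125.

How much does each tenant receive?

$200,600 shared equally gives $50,150 per tenant.
Remainder $372,525 by days (total 853): Unit 2C 105,687.05 → $105,685; Unit G2 91,711.90 → $91,710; Unit PH1 48,039.57 → $48,040; Unit 4A 127,086.49 → $127,085.
Rounding difference +$5 on remainder applied to Unit 4A.
Totals: Unit 2C $50,150 + $105,685 = $155,835; Unit G2 $50,150 + $91,710 = $141,860; Unit PH1 $50,150 + $48,040 = $98,190; Unit 4A $50,150 + $127,090 = $177,240.

Unit 2C: $155,835 · Unit G2: $141,860 · Unit PH1: $98,190 · Unit 4A: $177,240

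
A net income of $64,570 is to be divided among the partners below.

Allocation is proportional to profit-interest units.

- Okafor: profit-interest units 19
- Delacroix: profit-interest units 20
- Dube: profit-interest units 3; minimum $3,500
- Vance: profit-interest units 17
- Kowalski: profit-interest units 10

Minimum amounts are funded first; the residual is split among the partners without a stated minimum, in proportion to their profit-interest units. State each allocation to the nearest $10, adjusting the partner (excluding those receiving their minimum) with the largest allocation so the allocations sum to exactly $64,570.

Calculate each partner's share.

Okafor: $17,580 | Delacroix: $18,510 | Dube: $3,500 | Vance: $15,730 | Kowalski: $9,250

Guaranteed amounts: Dube $3,500. Remaining pool $61,070.
Remaining pool split over remaining profit-interest units 66: Okafor 17,580.76 → $17,580; Delacroix 18,506.06 → $18,510; Vance 15,730.15 → $15,730; Kowalski 9,253.03 → $9,250.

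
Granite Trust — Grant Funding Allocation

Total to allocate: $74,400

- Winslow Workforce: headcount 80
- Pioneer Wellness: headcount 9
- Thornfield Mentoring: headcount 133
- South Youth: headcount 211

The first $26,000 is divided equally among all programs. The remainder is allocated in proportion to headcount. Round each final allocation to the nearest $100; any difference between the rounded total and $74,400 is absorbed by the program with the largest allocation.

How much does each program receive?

Winslow Workforce: $15,400; Pioneer Wellness: $7,500; Thornfield Mentoring: $21,400; South Youth: $30,100

$26,000 shared equally gives $6,500 per program.
Remainder $48,400 by headcount (total 433): Winslow Workforce 8,942.26 → $8,900; Pioneer Wellness 1,006.00 → $1,000; Thornfield Mentoring 14,866.51 → $14,900; South Youth 23,585.22 → $23,600.
Totals: Winslow Workforce $6,500 + $8,900 = $15,400; Pioneer Wellness $6,500 + $1,000 = $7,500; Thornfield Mentoring $6,500 + $14,900 = $21,400; South Youth $6,500 + $23,600 = $30,100.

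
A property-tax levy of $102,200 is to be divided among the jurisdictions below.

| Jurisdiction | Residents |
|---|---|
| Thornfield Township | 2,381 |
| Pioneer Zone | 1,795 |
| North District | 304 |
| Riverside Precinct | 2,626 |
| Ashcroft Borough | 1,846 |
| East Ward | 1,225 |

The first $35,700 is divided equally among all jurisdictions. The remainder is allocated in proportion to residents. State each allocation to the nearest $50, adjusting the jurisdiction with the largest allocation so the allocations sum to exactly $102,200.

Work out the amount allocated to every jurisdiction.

Thornfield Township: $21,500 · Pioneer Zone: $17,700 · North District: $7,950 · Riverside Precinct: $23,100 · Ashcroft Borough: $18,000 · East Ward: $13,950

Equal tier: $35,700 ÷ 6 = $5,950 apiece.
Remainder $66,500 by residents (total 10,177): Thornfield Township 15,558.27 → $15,550; Pioneer Zone 11,729.14 → $11,750; North District 1,986.44 → $2,000; Riverside Precinct 17,159.18 → $17,150; Ashcroft Borough 12,062.40 → $12,050; East Ward 8,004.57 → $8,000.
Totals: Thornfield Township $5,950 + $15,550 = $21,500; Pioneer Zone $5,950 + $11,750 = $17,700; North District $5,950 + $2,000 = $7,950; Riverside Precinct $5,950 + $17,150 = $23,100; Ashcroft Borough $5,950 + $12,050 = $18,000; East Ward $5,950 + $8,000 = $13,950.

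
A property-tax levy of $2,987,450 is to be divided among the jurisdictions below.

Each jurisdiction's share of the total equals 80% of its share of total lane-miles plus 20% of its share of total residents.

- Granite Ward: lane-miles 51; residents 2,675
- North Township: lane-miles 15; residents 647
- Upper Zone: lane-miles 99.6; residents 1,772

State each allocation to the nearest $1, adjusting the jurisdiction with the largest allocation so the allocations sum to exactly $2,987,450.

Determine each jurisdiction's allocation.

Granite Ward: $1,049,797 | North Township: $292,370 | Upper Zone: $1,645,283

Lane-miles total 165.6; residents total 5,094.
Composite weights (80% lane-miles + 20% residents): Granite Ward 0.3514; North Township 0.0979; Upper Zone 0.5507.
Proportional shares: Granite Ward 1,049,796.90; North Township 292,370.39; Upper Zone 1,645,282.72.
After rounding ($1): Granite Ward $1,049,797; North Township $292,370; Upper Zone $1,645,283. Sum = $2,987,450.
Sum already equals the total — no adjustment.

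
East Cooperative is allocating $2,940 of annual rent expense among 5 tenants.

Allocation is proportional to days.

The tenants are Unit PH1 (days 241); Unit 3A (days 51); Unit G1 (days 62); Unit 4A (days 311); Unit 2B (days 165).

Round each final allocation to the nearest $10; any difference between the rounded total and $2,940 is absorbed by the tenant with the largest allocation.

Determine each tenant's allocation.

Days total: 830.
Unrounded shares: Unit PH1 241/830 × $2,940 = 853.66; Unit 3A 51/830 × $2,940 = 180.65; Unit G1 62/830 × $2,940 = 219.61; Unit 4A 311/830 × $2,940 = 1,101.61; Unit 2B 165/830 × $2,940 = 584.46.
After rounding ($10): Unit PH1 $850; Unit 3A $180; Unit G1 $220; Unit 4A $1,100; Unit 2B $580. Sum = $2,930.
Difference $2,940 − $2,930 = +$10 applied to largest allocation (Unit 4A): Unit 4A becomes $1,110.

Unit PH1: $850 | Unit 3A: $180 | Unit G1: $220 | Unit 4A: $1,110 | Unit 2B: $580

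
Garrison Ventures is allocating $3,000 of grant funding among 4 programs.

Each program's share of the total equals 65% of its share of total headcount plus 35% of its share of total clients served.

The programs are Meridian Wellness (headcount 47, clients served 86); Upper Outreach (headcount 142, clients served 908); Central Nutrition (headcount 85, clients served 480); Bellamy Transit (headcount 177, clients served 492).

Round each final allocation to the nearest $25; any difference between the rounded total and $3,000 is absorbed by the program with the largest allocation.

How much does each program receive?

Meridian Wellness: $250; Upper Outreach: $1,100; Central Nutrition: $625; Bellamy Transit: $1,025

Headcount total 451; clients served total 1,966.
Blended shares (65% headcount + 35% clients served): Meridian Wellness 0.0830; Upper Outreach 0.3663; Central Nutrition 0.2080; Bellamy Transit 0.3427.
Proportional shares: Meridian Wellness 249.15; Upper Outreach 1,098.91; Central Nutrition 623.87; Bellamy Transit 1,028.07.
Rounded to nearest $25: Meridian Wellness $250; Upper Outreach $1,100; Central Nutrition $625; Bellamy Transit $1,025. Sum = $3,000.
Rounded total matches; no reconciliation needed.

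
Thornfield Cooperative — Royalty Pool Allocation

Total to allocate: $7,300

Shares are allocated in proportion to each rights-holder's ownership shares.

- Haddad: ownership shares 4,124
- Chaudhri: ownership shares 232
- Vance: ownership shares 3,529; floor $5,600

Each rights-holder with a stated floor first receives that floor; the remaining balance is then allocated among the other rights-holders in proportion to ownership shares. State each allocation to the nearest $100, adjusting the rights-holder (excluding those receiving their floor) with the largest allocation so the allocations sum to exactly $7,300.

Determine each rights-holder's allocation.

Guaranteed amounts: Vance $5,600. Residual $1,700.
Residual split over remaining ownership shares 4,356: Haddad 1,609.46 → $1,600; Chaudhri 90.54 → $100.

Haddad: $1,600; Chaudhri: $100; Vance: $5,600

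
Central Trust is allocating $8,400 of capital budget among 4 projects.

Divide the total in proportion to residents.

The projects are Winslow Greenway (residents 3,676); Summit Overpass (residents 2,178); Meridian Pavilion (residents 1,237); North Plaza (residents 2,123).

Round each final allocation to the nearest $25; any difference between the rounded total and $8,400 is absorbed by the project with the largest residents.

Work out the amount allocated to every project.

Total residents = 9,214.
Raw shares: Winslow Greenway 3,676/9,214 × $8,400 = 3,351.25; Summit Overpass 2,178/9,214 × $8,400 = 1,985.59; Meridian Pavilion 1,237/9,214 × $8,400 = 1,127.72; North Plaza 2,123/9,214 × $8,400 = 1,935.45.
At nearest $25: Winslow Greenway $3,350; Summit Overpass $1,975; Meridian Pavilion $1,125; North Plaza $1,925. Sum = $8,375.
Difference $8,400 − $8,375 = +$25 applied to largest residents (Winslow Greenway): Winslow Greenway becomes $3,375.

Winslow Greenway: $3,375; Summit Overpass: $1,975; Meridian Pavilion: $1,125; North Plaza: $1,925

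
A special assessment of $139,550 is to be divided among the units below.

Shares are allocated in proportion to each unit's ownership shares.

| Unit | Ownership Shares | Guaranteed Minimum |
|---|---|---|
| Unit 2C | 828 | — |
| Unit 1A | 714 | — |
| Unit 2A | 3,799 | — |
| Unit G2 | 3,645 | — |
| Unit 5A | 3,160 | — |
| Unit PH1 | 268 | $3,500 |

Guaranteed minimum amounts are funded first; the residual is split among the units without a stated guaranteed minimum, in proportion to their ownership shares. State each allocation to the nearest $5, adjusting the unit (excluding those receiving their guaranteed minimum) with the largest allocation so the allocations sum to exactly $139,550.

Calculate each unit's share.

Unit 2C: $9,275; Unit 1A: $8,000; Unit 2A: $42,550; Unit G2: $40,830; Unit 5A: $35,395; Unit PH1: $3,500

Fund the minimums — Unit PH1 $3,500. Residual $136,050.
Residual split over remaining ownership shares 12,146: Unit 2C 9,274.61 → $9,275; Unit 1A 7,997.67 → $8,000; Unit 2A 42,553.43 → $42,555; Unit G2 40,828.44 → $40,830; Unit 5A 35,395.85 → $35,395.
Rounding difference −$5 applied to Unit 2A → $42,550.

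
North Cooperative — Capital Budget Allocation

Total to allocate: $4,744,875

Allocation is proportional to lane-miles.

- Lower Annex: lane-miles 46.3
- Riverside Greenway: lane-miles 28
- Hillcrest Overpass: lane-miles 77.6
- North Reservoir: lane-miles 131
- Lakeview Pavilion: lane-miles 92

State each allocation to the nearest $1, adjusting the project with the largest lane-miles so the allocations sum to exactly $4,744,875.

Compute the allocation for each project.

Lower Annex: $585,990; Riverside Greenway: $354,379; Hillcrest Overpass: $982,135; North Reservoir: $1,657,984; Lakeview Pavilion: $1,164,387

Combined lane-miles = 46.3 + 28 + 77.6 + 131 + 92 = 374.9.
Proportional shares: Lower Annex 585,990.16; Riverside Greenway 354,378.501; Hillcrest Overpass 982,134.70; North Reservoir 1,657,985.13; Lakeview Pavilion 1,164,386.503.
Rounded to nearest $1: Lower Annex $585,990; Riverside Greenway $354,379; Hillcrest Overpass $982,135; North Reservoir $1,657,985; Lakeview Pavilion $1,164,387. Sum = $4,744,876.
Difference $4,744,875 − $4,744,876 = −$1 applied to largest lane-miles (North Reservoir): North Reservoir becomes $1,657,984.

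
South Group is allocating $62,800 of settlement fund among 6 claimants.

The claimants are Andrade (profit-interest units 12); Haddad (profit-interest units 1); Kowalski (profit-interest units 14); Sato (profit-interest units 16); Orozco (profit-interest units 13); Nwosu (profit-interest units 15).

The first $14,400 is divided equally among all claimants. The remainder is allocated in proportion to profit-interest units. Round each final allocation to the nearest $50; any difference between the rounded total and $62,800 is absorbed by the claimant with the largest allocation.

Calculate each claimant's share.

Andrade: $10,600; Haddad: $3,100; Kowalski: $11,950; Sato: $13,250; Orozco: $11,250; Nwosu: $12,650

Equal tier: $14,400 ÷ 6 = $2,400 apiece.
Remainder $48,400 by profit-interest units (total 71): Andrade 8,180.28 → $8,200; Haddad 681.69 → $700; Kowalski 9,543.66 → $9,550; Sato 10,907.04 → $10,900; Orozco 8,861.97 → $8,850; Nwosu 10,225.35 → $10,250.
Rounding difference −$50 on remainder applied to Sato.
Totals: Andrade $2,400 + $8,200 = $10,600; Haddad $2,400 + $700 = $3,100; Kowalski $2,400 + $9,550 = $11,950; Sato $2,400 + $10,850 = $13,250; Orozco $2,400 + $8,850 = $11,250; Nwosu $2,400 + $10,250 = $12,650.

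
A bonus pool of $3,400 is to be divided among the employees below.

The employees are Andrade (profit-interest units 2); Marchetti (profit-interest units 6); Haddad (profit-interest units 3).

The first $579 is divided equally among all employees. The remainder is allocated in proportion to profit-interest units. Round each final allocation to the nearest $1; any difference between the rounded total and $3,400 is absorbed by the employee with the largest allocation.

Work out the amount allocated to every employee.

First tranche $579 split equally: $193 each.
Remainder $2,821 by profit-interest units (total 11): Andrade 512.91 → $513; Marchetti 1,538.73 → $1,539; Haddad 769.36 → $769.
Totals: Andrade $193 + $513 = $706; Marchetti $193 + $1,539 = $1,732; Haddad $193 + $769 = $962.

Andrade: $706 | Marchetti: $1,732 | Haddad: $962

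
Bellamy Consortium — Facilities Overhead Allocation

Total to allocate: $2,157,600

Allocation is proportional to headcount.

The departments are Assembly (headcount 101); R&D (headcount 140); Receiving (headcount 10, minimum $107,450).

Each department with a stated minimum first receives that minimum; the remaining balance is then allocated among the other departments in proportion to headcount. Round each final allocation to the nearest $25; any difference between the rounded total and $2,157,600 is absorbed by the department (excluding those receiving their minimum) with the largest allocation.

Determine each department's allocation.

Assembly: $859,200; R&D: $1,190,950; Receiving: $107,450

Guaranteed amounts: Receiving $107,450. Balance $2,050,150.
Balance split over remaining headcount 241: Assembly 859,191.49 → $859,200; R&D 1,190,958.51 → $1,190,950.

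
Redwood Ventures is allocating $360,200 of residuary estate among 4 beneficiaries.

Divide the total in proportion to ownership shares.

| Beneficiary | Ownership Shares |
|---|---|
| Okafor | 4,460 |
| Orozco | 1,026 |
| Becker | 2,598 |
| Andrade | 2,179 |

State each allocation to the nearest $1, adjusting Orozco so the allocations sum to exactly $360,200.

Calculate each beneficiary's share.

Okafor: $156,532; Orozco: $36,010; Becker: $91,182; Andrade: $76,476

Total ownership shares = 10,263.
Unrounded shares: Okafor 4,460/10,263 × $360,200 = 156,532.40; Orozco 1,026/10,263 × $360,200 = 36,009.47; Becker 2,598/10,263 × $360,200 = 91,181.88; Andrade 2,179/10,263 × $360,200 = 76,476.25.
Rounded to nearest $1: Okafor $156,532; Orozco $36,009; Becker $91,182; Andrade $76,476. Sum = $360,199.
Difference $360,200 − $360,199 = +$1 applied to Orozco: Orozco becomes $36,010.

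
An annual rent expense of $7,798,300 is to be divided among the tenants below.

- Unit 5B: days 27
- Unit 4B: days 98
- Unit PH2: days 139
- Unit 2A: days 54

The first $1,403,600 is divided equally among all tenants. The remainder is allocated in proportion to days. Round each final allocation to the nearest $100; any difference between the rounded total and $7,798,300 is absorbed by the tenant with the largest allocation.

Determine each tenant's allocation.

Equal tier: $1,403,600 ÷ 4 = $350,900 apiece.
Remainder $6,394,700 by days (total 318): Unit 5B 542,946.23 → $542,900; Unit 4B 1,970,693.71 → $1,970,700; Unit PH2 2,795,167.61 → $2,795,200; Unit 2A 1,085,892.45 → $1,085,900.
Totals: Unit 5B $350,900 + $542,900 = $893,800; Unit 4B $350,900 + $1,970,700 = $2,321,600; Unit PH2 $350,900 + $2,795,200 = $3,146,100; Unit 2A $350,900 + $1,085,900 = $1,436,800.

Unit 5B: $893,800 · Unit 4B: $2,321,600 · Unit PH2: $3,146,100 · Unit 2A: $1,436,800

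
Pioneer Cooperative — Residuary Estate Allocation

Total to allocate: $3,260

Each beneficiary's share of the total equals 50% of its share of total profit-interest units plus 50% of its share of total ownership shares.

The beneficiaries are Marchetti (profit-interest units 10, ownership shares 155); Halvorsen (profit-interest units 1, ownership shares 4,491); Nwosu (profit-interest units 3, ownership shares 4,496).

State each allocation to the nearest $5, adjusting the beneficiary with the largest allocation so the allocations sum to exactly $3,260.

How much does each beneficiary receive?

Totals — profit-interest units 14, ownership shares 9,142.
Composite weights (50% profit-interest units + 50% ownership shares): Marchetti 0.3656; Halvorsen 0.2813; Nwosu 0.3530.
Unrounded shares: Marchetti 1,191.92; Halvorsen 917.16; Nwosu 1,150.91.
At nearest $5: Marchetti $1,190; Halvorsen $915; Nwosu $1,150. Sum = $3,255.
Difference $3,260 − $3,255 = +$5 applied to largest allocation (Marchetti): Marchetti becomes $1,195.

Marchetti: $1,195 · Halvorsen: $915 · Nwosu: $1,150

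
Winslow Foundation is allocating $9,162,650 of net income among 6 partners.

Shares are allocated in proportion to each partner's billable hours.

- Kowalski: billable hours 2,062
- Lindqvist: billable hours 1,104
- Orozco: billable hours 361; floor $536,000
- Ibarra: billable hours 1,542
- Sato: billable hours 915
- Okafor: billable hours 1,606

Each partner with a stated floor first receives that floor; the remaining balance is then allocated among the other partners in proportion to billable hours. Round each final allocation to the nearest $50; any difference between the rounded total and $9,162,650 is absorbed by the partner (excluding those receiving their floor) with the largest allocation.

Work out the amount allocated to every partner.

Kowalski: $2,460,650 | Lindqvist: $1,317,450 | Orozco: $536,000 | Ibarra: $1,840,150 | Sato: $1,091,900 | Okafor: $1,916,500

Minimums first: Orozco $536,000. Residual $8,626,650.
Residual split over remaining billable hours 7,229: Kowalski 2,460,665.69 → $2,460,650; Lindqvist 1,317,446.62 → $1,317,450; Ibarra 1,840,129.24 → $1,840,150; Sato 1,091,905.48 → $1,091,900; Okafor 1,916,502.96 → $1,916,500.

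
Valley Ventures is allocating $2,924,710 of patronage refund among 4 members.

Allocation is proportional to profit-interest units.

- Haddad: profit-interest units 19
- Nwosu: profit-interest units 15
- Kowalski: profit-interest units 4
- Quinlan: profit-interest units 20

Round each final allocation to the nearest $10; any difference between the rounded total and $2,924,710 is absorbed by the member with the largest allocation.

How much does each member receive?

Combined profit-interest units = 58.
Pro-rata amounts: Haddad 19/58 × $2,924,710 = 958,094.66; Nwosu 15/58 × $2,924,710 = 756,390.52; Kowalski 4/58 × $2,924,710 = 201,704.14; Quinlan 20/58 × $2,924,710 = 1,008,520.69.
At nearest $10: Haddad $958,090; Nwosu $756,390; Kowalski $201,700; Quinlan $1,008,520. Sum = $2,924,700.
Difference $2,924,710 − $2,924,700 = +$10 applied to largest allocation (Quinlan): Quinlan becomes $1,008,530.

Haddad: $958,090; Nwosu: $756,390; Kowalski: $201,700; Quinlan: $1,008,530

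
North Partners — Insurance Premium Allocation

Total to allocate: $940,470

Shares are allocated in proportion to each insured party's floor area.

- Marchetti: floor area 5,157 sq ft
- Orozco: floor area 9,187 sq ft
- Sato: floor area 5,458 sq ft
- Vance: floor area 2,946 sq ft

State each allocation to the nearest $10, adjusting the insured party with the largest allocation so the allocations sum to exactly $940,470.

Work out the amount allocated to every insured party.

Marchetti: $213,210; Orozco: $379,810; Sato: $225,650; Vance: $121,800

Combined floor area = 22,748.
Raw shares: Marchetti 5,157/22,748 × $940,470 = 213,205.72; Orozco 9,187/22,748 × $940,470 = 379,817.91; Sato 5,458/22,748 × $940,470 = 225,649.96; Vance 2,946/22,748 × $940,470 = 121,796.40.
After rounding ($10): Marchetti $213,210; Orozco $379,820; Sato $225,650; Vance $121,800. Sum = $940,480.
Difference $940,470 − $940,480 = −$10 applied to largest allocation (Orozco): Orozco becomes $379,810.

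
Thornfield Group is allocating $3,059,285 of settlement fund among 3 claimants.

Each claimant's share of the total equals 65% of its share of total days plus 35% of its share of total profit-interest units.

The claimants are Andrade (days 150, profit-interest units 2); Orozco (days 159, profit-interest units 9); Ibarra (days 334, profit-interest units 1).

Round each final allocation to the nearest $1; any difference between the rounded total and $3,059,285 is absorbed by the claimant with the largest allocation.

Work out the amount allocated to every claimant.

Andrade: $642,347 · Orozco: $1,294,784 · Ibarra: $1,122,154

Totals — days 643, profit-interest units 12.
Combined weights (65% days + 35% profit-interest units): Andrade 0.2100; Orozco 0.4232; Ibarra 0.3668.
Proportional shares: Andrade 642,346.76; Orozco 1,294,784.09; Ibarra 1,122,154.14.
At nearest $1: Andrade $642,347; Orozco $1,294,784; Ibarra $1,122,154. Sum = $3,059,285.
Rounded total matches; no reconciliation needed.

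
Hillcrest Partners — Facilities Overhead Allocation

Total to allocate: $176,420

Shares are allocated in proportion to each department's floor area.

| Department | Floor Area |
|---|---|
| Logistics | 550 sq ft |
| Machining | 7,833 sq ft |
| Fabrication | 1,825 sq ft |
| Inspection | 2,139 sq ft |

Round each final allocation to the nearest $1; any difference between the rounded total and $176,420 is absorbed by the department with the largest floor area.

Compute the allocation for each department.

Logistics: $7,859; Machining: $111,922; Fabrication: $26,076; Inspection: $30,563

Sum of floor area: 550 + 7,833 + 1,825 + 2,139 = 12,347.
Proportional shares: Logistics 7,858.67; Machining 111,921.75; Fabrication 26,076.496; Inspection 30,563.08.
Rounded to nearest $1: Logistics $7,859; Machining $111,922; Fabrication $26,076; Inspection $30,563. Sum = $176,420.
No rounding difference to absorb.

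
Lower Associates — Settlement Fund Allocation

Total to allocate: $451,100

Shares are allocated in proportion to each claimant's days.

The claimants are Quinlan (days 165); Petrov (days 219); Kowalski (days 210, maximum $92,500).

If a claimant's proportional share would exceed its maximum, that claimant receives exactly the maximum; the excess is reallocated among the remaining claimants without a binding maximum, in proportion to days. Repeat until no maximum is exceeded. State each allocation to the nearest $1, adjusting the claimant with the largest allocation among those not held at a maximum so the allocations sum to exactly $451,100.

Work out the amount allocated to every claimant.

Days total: 594.
Pro-rata shares before constraints: Quinlan 125,305.56; Petrov 166,314.65; Kowalski 159,479.80.
Capped: Kowalski ($92,500); residual $358,600 reallocated over remaining days 384.
Shares after redistribution: Quinlan 154,085.94 → $154,086; Petrov 204,514.06 → $204,514.

Quinlan: $154,086 | Petrov: $204,514 | Kowalski: $92,500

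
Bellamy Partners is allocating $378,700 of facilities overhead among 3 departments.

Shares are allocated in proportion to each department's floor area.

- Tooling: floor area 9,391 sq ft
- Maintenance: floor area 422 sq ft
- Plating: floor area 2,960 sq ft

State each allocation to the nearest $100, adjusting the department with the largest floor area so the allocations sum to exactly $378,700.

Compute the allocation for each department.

Total floor area = 9,391 + 422 + 2,960 = 12,773.
Unrounded shares: Tooling 278,428.85; Maintenance 12,511.66; Plating 87,759.49.
At nearest $100: Tooling $278,400; Maintenance $12,500; Plating $87,800. Sum = $378,700.
Rounded total matches; no reconciliation needed.

Tooling: $278,400; Maintenance: $12,500; Plating: $87,800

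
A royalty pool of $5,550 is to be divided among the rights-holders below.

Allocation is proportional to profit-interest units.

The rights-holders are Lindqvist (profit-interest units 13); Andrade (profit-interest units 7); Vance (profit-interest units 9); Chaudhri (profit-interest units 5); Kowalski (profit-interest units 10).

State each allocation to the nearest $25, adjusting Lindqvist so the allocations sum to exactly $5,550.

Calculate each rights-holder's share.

Lindqvist: $1,675 | Andrade: $875 | Vance: $1,125 | Chaudhri: $625 | Kowalski: $1,250

Combined profit-interest units = 44.
Pro-rata amounts: Lindqvist 13/44 × $5,550 = 1,639.77; Andrade 7/44 × $5,550 = 882.95; Vance 9/44 × $5,550 = 1,135.23; Chaudhri 5/44 × $5,550 = 630.68; Kowalski 10/44 × $5,550 = 1,261.36.
At nearest $25: Lindqvist $1,650; Andrade $875; Vance $1,125; Chaudhri $625; Kowalski $1,250. Sum = $5,525.
Difference $5,550 − $5,525 = +$25 applied to Lindqvist: Lindqvist becomes $1,675.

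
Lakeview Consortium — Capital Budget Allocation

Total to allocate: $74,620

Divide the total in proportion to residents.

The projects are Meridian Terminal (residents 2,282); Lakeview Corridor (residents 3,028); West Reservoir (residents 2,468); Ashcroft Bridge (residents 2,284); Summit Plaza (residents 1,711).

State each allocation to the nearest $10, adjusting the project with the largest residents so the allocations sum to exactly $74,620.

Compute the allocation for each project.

Combined residents = 2,282 + 3,028 + 2,468 + 2,284 + 1,711 = 11,773.
Unrounded shares: Meridian Terminal 14,463.84; Lakeview Corridor 19,192.17; West Reservoir 15,642.76; Ashcroft Bridge 14,476.52; Summit Plaza 10,844.71.
After rounding ($10): Meridian Terminal $14,460; Lakeview Corridor $19,190; West Reservoir $15,640; Ashcroft Bridge $14,480; Summit Plaza $10,840. Sum = $74,610.
Difference $74,620 − $74,610 = +$10 applied to largest residents (Lakeview Corridor): Lakeview Corridor becomes $19,200.

Meridian Terminal: $14,460 | Lakeview Corridor: $19,200 | West Reservoir: $15,640 | Ashcroft Bridge: $14,480 | Summit Plaza: $10,840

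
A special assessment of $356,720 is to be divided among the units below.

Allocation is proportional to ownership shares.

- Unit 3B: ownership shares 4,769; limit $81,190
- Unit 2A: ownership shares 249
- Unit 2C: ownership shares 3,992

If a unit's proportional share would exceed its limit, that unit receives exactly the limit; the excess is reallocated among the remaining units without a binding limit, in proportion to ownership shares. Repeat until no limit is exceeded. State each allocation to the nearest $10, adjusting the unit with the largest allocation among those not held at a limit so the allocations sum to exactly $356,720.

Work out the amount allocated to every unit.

Ownership shares total: 9,010.
Unconstrained shares: Unit 3B 188,812.17; Unit 2A 9,858.30; Unit 2C 158,049.53.
Cap binds for Unit 3B ($81,190); residual $275,530 reallocated over remaining ownership shares 4,241.
Redistributed shares: Unit 2A 16,177.07 → $16,180; Unit 2C 259,352.93 → $259,350.

Unit 3B: $81,190 · Unit 2A: $16,180 · Unit 2C: $259,350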